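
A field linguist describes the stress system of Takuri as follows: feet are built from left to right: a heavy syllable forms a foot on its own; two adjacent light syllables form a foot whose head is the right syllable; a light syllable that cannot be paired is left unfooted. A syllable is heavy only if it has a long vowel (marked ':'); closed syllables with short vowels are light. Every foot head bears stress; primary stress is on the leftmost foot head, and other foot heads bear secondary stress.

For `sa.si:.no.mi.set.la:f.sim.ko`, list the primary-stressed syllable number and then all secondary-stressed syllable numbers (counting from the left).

primary 2, secondary 4, 6, 8

Weights: 1 sa L, 2 si: H, 3 no L, 4 mi L, 5 set L, 6 la:f H, 7 sim L, 8 ko L.
Parse left to right (heavy = foot alone; LL = one foot; stranded L unfooted): sa (ˈsi:) (no.ˈmi) set (ˈla:f) (sim.ˈko).
Foot heads: 2, 4, 6, 8.
Primary stress on the leftmost head = syllable 2.
Secondary stress on 4, 6, 8: sa.ˈsi:.no.ˌmi.set.ˌla:f.sim.ˌko.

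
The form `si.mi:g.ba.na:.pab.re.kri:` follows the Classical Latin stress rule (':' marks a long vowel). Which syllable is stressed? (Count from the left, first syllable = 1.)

5

Classical Latin: stress the penult if heavy (long vowel or closed), else the antepenult.
Weights: 5 pab H, 6 re L, 7 kri: H.
The penult (syllable 6, re) is light, so stress falls on the antepenult (syllable 5, pab).
Stress on syllable 5: si.mi:g.ba.na:.ˈpab.re.kri:.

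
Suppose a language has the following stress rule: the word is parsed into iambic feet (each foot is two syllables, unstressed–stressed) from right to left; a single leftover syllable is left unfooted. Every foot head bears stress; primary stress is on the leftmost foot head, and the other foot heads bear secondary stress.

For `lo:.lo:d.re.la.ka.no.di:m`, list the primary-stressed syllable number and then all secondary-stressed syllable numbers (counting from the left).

primary 3, secondary 5, 7

Parse right to left into iambic (σˈσ) feet: lo: (lo:d.ˈre) (la.ˈka) (no.ˈdi:m). Syllable 1 is left unfooted.
Foot heads (stressed positions): 3, 5, 7.
End Rule Leftmost: primary stress on the leftmost head = syllable 3.
Secondary stress on 5, 7: lo:.lo:d.ˈre.la.ˌka.no.ˌdi:m.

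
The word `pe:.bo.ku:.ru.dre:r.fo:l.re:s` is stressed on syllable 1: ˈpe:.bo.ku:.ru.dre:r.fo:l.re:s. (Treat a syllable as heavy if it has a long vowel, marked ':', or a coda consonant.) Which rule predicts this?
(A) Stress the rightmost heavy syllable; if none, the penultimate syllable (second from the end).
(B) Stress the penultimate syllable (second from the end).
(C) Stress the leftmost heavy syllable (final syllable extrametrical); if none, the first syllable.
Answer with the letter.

C

Rule A → syllable 7 (observed: 1).
Rule B → syllable 6 (observed: 1).
Rule C → syllable 1 ✓.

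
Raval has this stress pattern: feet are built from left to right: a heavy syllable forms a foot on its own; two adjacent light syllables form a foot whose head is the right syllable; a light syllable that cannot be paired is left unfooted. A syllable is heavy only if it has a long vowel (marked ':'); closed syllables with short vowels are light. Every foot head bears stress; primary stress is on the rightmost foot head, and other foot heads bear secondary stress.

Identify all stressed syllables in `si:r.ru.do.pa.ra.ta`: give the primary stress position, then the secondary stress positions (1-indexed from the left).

primary 5, secondary 1, 3

Weights: 1 si:r H, 2 ru L, 3 do L, 4 pa L, 5 ra L, 6 ta L.
Parse left to right (heavy = foot alone; LL = one foot; stranded L unfooted): (ˈsi:r) (ru.ˈdo) (pa.ˈra) ta.
Foot heads: 1, 3, 5.
Primary stress on the rightmost head = syllable 5.
Secondary stress on 1, 3: ˌsi:r.ru.ˌdo.pa.ˈra.ta.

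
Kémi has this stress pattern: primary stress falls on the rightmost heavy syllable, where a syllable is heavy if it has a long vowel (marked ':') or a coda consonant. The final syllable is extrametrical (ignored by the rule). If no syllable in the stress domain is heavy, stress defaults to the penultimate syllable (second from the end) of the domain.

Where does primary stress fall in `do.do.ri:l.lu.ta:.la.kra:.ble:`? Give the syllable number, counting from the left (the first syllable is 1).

7

The final syllable (8, ble:) is extrametrical; the stress domain is syllables 1–7.
Weights: 1 do L, 2 do L, 3 ri:l H, 4 lu L, 5 ta: H, 6 la L, 7 kra: H.
Heavy syllables in the domain: 3, 5, 7. The rightmost is syllable 7 (kra:).
Primary stress: syllable 7 → do.do.ri:l.lu.ta:.la.ˈkra:.ble:.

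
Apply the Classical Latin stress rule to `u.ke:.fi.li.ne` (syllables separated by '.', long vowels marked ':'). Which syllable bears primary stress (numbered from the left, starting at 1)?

Classical Latin: stress the penult if heavy (long vowel or closed), else the antepenult.
Weights: 3 fi L, 4 li L, 5 ne L.
The penult (syllable 4, li) is light, so stress falls on the antepenult (syllable 3, fi).
Stress on syllable 3: u.ke:.ˈfi.li.ne.

3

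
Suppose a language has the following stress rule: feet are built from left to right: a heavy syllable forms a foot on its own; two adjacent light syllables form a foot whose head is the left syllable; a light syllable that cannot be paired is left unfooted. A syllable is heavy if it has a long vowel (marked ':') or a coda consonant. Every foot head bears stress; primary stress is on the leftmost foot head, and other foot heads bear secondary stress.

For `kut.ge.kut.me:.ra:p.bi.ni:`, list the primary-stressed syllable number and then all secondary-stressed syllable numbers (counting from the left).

Weights: 1 kut H, 2 ge L, 3 kut H, 4 me: H, 5 ra:p H, 6 bi L, 7 ni: H.
Parse left to right (heavy = foot alone; LL = one foot; stranded L unfooted): (ˈkut) ge (ˈkut) (ˈme:) (ˈra:p) bi (ˈni:).
Foot heads: 1, 3, 4, 5, 7.
Primary stress on the leftmost head = syllable 1.
Secondary stress on 3, 4, 5, 7: ˈkut.ge.ˌkut.ˌme:.ˌra:p.bi.ˌni:.

primary 1, secondary 3, 4, 5, 7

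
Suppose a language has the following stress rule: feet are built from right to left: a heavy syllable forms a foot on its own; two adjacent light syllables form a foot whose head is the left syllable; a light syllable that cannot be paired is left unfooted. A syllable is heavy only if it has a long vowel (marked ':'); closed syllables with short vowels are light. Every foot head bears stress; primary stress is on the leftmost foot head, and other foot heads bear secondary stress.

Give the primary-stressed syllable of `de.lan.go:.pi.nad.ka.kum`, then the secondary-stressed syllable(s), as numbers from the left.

Weights: 1 de L, 2 lan L, 3 go: H, 4 pi L, 5 nad L, 6 ka L, 7 kum L.
Parse right to left (heavy = foot alone; LL = one foot; stranded L unfooted): (ˈde.lan) (ˈgo:) (ˈpi.nad) (ˈka.kum).
Foot heads: 1, 3, 4, 6.
Primary stress on the leftmost head = syllable 1.
Secondary stress on 3, 4, 6: ˈde.lan.ˌgo:.ˌpi.nad.ˌka.kum.

primary 1, secondary 3, 4, 6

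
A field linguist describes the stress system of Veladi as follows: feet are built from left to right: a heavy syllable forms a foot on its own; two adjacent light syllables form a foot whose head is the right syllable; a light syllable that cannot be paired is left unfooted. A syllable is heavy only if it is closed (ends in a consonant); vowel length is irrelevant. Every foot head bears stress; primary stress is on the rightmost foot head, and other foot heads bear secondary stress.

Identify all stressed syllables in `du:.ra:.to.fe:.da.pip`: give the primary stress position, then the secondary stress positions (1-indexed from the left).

Weights: 1 du: L, 2 ra: L, 3 to L, 4 fe: L, 5 da L, 6 pip H.
Parse left to right (heavy = foot alone; LL = one foot; stranded L unfooted): (du:.ˈra:) (to.ˈfe:) da (ˈpip).
Foot heads: 2, 4, 6.
Primary stress on the rightmost head = syllable 6.
Secondary stress on 2, 4: du:.ˌra:.to.ˌfe:.da.ˈpip.

primary 6, secondary 2, 4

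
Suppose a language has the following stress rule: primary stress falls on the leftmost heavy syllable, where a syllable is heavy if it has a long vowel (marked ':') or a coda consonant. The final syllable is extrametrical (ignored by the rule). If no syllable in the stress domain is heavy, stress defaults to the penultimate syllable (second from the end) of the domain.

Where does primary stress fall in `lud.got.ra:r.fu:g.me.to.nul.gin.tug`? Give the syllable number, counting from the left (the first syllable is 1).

1

The final syllable (9, tug) is extrametrical; the stress domain is syllables 1–8.
Weights: 1 lud H, 2 got H, 3 ra:r H, 4 fu:g H, 5 me L, 6 to L, 7 nul H, 8 gin H.
Heavy syllables in the domain: 1, 2, 3, 4, 7, 8. The leftmost is syllable 1 (lud).
Primary stress: syllable 1 → ˈlud.got.ra:r.fu:g.me.to.nul.gin.tug.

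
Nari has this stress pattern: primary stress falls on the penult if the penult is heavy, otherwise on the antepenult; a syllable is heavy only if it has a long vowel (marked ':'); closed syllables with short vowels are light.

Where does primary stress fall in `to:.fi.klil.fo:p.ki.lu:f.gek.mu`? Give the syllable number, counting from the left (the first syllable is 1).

Weights: 6 lu:f H, 7 gek L, 8 mu L.
The penult (syllable 7, gek) is light, so stress falls on the antepenult (syllable 6, lu:f).
Primary stress: syllable 6 → to:.fi.klil.fo:p.ki.ˈlu:f.gek.mu.

6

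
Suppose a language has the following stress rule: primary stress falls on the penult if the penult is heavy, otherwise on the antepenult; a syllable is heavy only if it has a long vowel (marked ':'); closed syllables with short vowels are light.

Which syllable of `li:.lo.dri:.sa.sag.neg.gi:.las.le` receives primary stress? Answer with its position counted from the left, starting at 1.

7

Weights: 7 gi: H, 8 las L, 9 le L.
The penult (syllable 8, las) is light, so stress falls on the antepenult (syllable 7, gi:).
Primary stress: syllable 7 → li:.lo.dri:.sa.sag.neg.ˈgi:.las.le.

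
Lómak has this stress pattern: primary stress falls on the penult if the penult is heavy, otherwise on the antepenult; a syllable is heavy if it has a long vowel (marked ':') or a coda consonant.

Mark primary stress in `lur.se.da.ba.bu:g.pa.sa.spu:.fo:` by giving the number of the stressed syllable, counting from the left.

8

Weights: 7 sa L, 8 spu: H, 9 fo: H.
The penult (syllable 8, spu:) is heavy, so it takes stress.
Primary stress: syllable 8 → lur.se.da.ba.bu:g.pa.sa.ˈspu:.fo:.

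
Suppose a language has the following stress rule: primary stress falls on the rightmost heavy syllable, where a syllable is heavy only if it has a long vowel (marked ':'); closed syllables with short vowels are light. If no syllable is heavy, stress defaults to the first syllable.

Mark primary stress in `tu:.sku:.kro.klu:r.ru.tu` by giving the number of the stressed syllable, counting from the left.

4

Weights: 1 tu: H, 2 sku: H, 3 kro L, 4 klu:r H, 5 ru L, 6 tu L.
Heavy syllables in the domain: 1, 2, 4. The rightmost is syllable 4 (klu:r).
Primary stress: syllable 4 → tu:.sku:.kro.ˈklu:r.ru.tu.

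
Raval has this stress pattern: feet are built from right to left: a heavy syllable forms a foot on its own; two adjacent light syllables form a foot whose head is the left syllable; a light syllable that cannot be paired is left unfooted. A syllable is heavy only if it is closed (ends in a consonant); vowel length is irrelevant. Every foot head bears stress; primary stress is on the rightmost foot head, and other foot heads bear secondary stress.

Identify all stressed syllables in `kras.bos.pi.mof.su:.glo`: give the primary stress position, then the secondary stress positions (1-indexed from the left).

Weights: 1 kras H, 2 bos H, 3 pi L, 4 mof H, 5 su: L, 6 glo L.
Parse right to left (heavy = foot alone; LL = one foot; stranded L unfooted): (ˈkras) (ˈbos) pi (ˈmof) (ˈsu:.glo).
Foot heads: 1, 2, 4, 5.
Primary stress on the rightmost head = syllable 5.
Secondary stress on 1, 2, 4: ˌkras.ˌbos.pi.ˌmof.ˈsu:.glo.

primary 5, secondary 1, 2, 4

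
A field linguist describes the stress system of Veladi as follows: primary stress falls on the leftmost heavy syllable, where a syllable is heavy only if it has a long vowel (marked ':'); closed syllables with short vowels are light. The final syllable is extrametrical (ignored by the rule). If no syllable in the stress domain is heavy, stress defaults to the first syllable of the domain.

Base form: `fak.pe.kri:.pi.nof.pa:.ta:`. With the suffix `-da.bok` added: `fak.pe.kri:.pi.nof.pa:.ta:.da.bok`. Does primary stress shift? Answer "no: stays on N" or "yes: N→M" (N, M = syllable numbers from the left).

no: stays on 3

Base `fak.pe.kri:.pi.nof.pa:.ta:` (7 syllables):
  The final syllable (7, ta:) is extrametrical; the stress domain is syllables 1–6.
  Weights: 1 fak L, 2 pe L, 3 kri: H, 4 pi L, 5 nof L, 6 pa: H.
  Heavy syllables in the domain: 3, 6. The leftmost is syllable 3 (kri:).
  → primary stress on syllable 3.
Suffixed `fak.pe.kri:.pi.nof.pa:.ta:.da.bok` (9 syllables):
  The final syllable (9, bok) is extrametrical; the stress domain is syllables 1–8.
  Weights: 1 fak L, 2 pe L, 3 kri: H, 4 pi L, 5 nof L, 6 pa: H, 7 ta: H, 8 da L.
  Heavy syllables in the domain: 3, 6, 7. The leftmost is syllable 3 (kri:).
  → primary stress on syllable 3.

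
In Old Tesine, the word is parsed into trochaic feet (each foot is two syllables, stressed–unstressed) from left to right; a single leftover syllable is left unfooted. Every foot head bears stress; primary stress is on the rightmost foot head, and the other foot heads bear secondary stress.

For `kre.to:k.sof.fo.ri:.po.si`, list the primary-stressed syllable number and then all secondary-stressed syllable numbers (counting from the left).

primary 5, secondary 1, 3

Parse left to right into trochaic (ˈσσ) feet: (ˈkre.to:k) (ˈsof.fo) (ˈri:.po) si. Syllable 7 is left unfooted.
Foot heads (stressed positions): 1, 3, 5.
End Rule Rightmost: primary stress on the rightmost head = syllable 5.
Secondary stress on 1, 3: ˌkre.to:k.ˌsof.fo.ˈri:.po.si.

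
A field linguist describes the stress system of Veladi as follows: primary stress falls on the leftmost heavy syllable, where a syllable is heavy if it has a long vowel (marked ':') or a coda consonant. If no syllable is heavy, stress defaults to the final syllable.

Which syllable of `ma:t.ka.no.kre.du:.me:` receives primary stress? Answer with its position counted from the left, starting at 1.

Weights: 1 ma:t H, 2 ka L, 3 no L, 4 kre L, 5 du: H, 6 me: H.
Heavy syllables in the domain: 1, 5, 6. The leftmost is syllable 1 (ma:t).
Primary stress: syllable 1 → ˈma:t.ka.no.kre.du:.me:.

1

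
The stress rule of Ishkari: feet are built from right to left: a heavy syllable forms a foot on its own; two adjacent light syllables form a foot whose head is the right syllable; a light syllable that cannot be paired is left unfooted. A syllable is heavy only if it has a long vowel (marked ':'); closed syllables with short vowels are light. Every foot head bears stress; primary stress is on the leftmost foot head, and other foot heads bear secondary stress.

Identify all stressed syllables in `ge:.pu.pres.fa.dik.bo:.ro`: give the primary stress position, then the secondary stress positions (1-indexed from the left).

Weights: 1 ge: H, 2 pu L, 3 pres L, 4 fa L, 5 dik L, 6 bo: H, 7 ro L.
Parse right to left (heavy = foot alone; LL = one foot; stranded L unfooted): (ˈge:) (pu.ˈpres) (fa.ˈdik) (ˈbo:) ro.
Foot heads: 1, 3, 5, 6.
Primary stress on the leftmost head = syllable 1.
Secondary stress on 3, 5, 6: ˈge:.pu.ˌpres.fa.ˌdik.ˌbo:.ro.

primary 1, secondary 3, 5, 6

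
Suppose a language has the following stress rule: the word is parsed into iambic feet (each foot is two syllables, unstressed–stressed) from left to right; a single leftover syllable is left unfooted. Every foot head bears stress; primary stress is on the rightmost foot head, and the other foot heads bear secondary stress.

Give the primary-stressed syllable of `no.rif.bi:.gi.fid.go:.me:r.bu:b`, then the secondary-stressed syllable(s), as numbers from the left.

primary 8, secondary 2, 4, 6

Parse left to right into iambic (σˈσ) feet: (no.ˈrif) (bi:.ˈgi) (fid.ˈgo:) (me:r.ˈbu:b).
Foot heads (stressed positions): 2, 4, 6, 8.
End Rule Rightmost: primary stress on the rightmost head = syllable 8.
Secondary stress on 2, 4, 6: no.ˌrif.bi:.ˌgi.fid.ˌgo:.me:r.ˈbu:b.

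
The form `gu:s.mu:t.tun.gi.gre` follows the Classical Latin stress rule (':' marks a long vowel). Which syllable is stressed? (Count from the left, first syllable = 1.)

Classical Latin: stress the penult if heavy (long vowel or closed), else the antepenult.
Weights: 3 tun H, 4 gi L, 5 gre L.
The penult (syllable 4, gi) is light, so stress falls on the antepenult (syllable 3, tun).
Stress on syllable 3: gu:s.mu:t.ˈtun.gi.gre.

3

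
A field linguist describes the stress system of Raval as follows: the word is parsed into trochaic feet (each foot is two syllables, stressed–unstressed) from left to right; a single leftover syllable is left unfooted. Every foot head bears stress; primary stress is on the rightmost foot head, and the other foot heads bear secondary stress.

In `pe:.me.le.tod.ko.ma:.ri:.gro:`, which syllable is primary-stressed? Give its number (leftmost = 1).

Parse left to right into trochaic (ˈσσ) feet: (ˈpe:.me) (ˈle.tod) (ˈko.ma:) (ˈri:.gro:).
Foot heads (stressed positions): 1, 3, 5, 7.
End Rule Rightmost: primary stress on the rightmost head = syllable 7.
Primary stress: syllable 7 → pe:.me.le.tod.ko.ma:.ˈri:.gro:.

7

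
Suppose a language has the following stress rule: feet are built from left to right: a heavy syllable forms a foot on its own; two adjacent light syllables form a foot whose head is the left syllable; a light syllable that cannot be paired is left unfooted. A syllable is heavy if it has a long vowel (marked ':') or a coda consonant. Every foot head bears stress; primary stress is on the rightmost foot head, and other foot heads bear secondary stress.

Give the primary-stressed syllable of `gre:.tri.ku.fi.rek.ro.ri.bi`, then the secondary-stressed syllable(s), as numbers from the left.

primary 6, secondary 1, 2, 5

Weights: 1 gre: H, 2 tri L, 3 ku L, 4 fi L, 5 rek H, 6 ro L, 7 ri L, 8 bi L.
Parse left to right (heavy = foot alone; LL = one foot; stranded L unfooted): (ˈgre:) (ˈtri.ku) fi (ˈrek) (ˈro.ri) bi.
Foot heads: 1, 2, 5, 6.
Primary stress on the rightmost head = syllable 6.
Secondary stress on 1, 2, 5: ˌgre:.ˌtri.ku.fi.ˌrek.ˈro.ri.bi.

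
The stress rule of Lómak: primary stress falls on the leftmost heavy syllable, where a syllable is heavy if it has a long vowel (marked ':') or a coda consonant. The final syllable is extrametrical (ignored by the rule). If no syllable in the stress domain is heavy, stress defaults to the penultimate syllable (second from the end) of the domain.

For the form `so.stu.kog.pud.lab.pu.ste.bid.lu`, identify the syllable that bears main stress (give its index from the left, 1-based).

3

The final syllable (9, lu) is extrametrical; the stress domain is syllables 1–8.
Weights: 1 so L, 2 stu L, 3 kog H, 4 pud H, 5 lab H, 6 pu L, 7 ste L, 8 bid H.
Heavy syllables in the domain: 3, 4, 5, 8. The leftmost is syllable 3 (kog).
Primary stress: syllable 3 → so.stu.ˈkog.pud.lab.pu.ste.bid.lu.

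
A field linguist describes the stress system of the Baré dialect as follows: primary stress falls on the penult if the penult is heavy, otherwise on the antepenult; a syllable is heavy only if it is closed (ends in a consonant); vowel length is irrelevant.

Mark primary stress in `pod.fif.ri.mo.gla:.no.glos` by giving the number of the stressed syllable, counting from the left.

5

Weights: 5 gla: L, 6 no L, 7 glos H.
The penult (syllable 6, no) is light, so stress falls on the antepenult (syllable 5, gla:).
Primary stress: syllable 5 → pod.fif.ri.mo.ˈgla:.no.glos.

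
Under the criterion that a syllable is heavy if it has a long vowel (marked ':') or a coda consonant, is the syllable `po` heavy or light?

light

`po`: short vowel, open (no coda). Short vowel, open → light.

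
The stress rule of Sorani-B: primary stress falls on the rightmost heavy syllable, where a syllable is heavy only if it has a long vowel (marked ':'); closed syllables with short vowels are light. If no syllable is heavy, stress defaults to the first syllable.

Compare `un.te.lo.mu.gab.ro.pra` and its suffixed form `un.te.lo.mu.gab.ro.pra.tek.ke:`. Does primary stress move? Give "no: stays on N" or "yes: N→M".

Base `un.te.lo.mu.gab.ro.pra` (7 syllables):
  Weights: 1 un L, 2 te L, 3 lo L, 4 mu L, 5 gab L, 6 ro L, 7 pra L.
  No heavy syllable in the domain; default to the first syllable = syllable 1.
  → primary stress on syllable 1.
Suffixed `un.te.lo.mu.gab.ro.pra.tek.ke:` (9 syllables):
  Weights: 1 un L, 2 te L, 3 lo L, 4 mu L, 5 gab L, 6 ro L, 7 pra L, 8 tek L, 9 ke: H.
  Heavy syllables in the domain: 9. The rightmost is syllable 9 (ke:).
  → primary stress on syllable 9.

yes: 1→9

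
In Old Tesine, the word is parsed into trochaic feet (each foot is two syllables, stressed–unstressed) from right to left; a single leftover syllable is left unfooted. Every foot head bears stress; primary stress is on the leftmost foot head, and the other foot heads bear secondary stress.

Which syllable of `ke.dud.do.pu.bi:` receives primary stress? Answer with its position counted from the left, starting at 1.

2

Parse right to left into trochaic (ˈσσ) feet: ke (ˈdud.do) (ˈpu.bi:). Syllable 1 is left unfooted.
Foot heads (stressed positions): 2, 4.
End Rule Leftmost: primary stress on the leftmost head = syllable 2.
Primary stress: syllable 2 → ke.ˈdud.do.pu.bi:.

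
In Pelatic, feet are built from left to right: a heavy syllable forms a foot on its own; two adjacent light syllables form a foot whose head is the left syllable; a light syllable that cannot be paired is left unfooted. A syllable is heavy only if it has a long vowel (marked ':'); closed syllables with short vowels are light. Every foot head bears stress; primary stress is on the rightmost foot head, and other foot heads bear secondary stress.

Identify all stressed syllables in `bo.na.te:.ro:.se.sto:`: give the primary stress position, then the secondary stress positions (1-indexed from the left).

Weights: 1 bo L, 2 na L, 3 te: H, 4 ro: H, 5 se L, 6 sto: H.
Parse left to right (heavy = foot alone; LL = one foot; stranded L unfooted): (ˈbo.na) (ˈte:) (ˈro:) se (ˈsto:).
Foot heads: 1, 3, 4, 6.
Primary stress on the rightmost head = syllable 6.
Secondary stress on 1, 3, 4: ˌbo.na.ˌte:.ˌro:.se.ˈsto:.

primary 6, secondary 1, 3, 4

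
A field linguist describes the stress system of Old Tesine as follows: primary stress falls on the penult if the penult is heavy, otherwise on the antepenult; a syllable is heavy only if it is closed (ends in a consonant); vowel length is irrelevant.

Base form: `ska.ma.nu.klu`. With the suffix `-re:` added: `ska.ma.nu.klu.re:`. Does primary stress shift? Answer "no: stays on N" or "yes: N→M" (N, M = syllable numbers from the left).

yes: 2→3

Base `ska.ma.nu.klu` (4 syllables):
  Weights: 2 ma L, 3 nu L, 4 klu L.
  The penult (syllable 3, nu) is light, so stress falls on the antepenult (syllable 2, ma).
  → primary stress on syllable 2.
Suffixed `ska.ma.nu.klu.re:` (5 syllables):
  Weights: 3 nu L, 4 klu L, 5 re: L.
  The penult (syllable 4, klu) is light, so stress falls on the antepenult (syllable 3, nu).
  → primary stress on syllable 3.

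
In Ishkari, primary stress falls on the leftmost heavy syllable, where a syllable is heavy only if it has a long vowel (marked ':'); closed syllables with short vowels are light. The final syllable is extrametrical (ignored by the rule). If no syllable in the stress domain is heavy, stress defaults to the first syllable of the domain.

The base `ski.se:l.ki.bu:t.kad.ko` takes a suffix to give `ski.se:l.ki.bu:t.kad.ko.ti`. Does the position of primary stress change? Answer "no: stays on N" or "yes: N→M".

Base `ski.se:l.ki.bu:t.kad.ko` (6 syllables):
  The final syllable (6, ko) is extrametrical; the stress domain is syllables 1–5.
  Weights: 1 ski L, 2 se:l H, 3 ki L, 4 bu:t H, 5 kad L.
  Heavy syllables in the domain: 2, 4. The leftmost is syllable 2 (se:l).
  → primary stress on syllable 2.
Suffixed `ski.se:l.ki.bu:t.kad.ko.ti` (7 syllables):
  The final syllable (7, ti) is extrametrical; the stress domain is syllables 1–6.
  Weights: 1 ski L, 2 se:l H, 3 ki L, 4 bu:t H, 5 kad L, 6 ko L.
  Heavy syllables in the domain: 2, 4. The leftmost is syllable 2 (se:l).
  → primary stress on syllable 2.

no: stays on 2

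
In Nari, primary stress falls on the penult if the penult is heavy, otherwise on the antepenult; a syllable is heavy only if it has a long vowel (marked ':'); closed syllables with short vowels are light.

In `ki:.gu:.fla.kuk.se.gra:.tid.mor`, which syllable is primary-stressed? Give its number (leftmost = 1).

Weights: 6 gra: H, 7 tid L, 8 mor L.
The penult (syllable 7, tid) is light, so stress falls on the antepenult (syllable 6, gra:).
Primary stress: syllable 6 → ki:.gu:.fla.kuk.se.ˈgra:.tid.mor.

6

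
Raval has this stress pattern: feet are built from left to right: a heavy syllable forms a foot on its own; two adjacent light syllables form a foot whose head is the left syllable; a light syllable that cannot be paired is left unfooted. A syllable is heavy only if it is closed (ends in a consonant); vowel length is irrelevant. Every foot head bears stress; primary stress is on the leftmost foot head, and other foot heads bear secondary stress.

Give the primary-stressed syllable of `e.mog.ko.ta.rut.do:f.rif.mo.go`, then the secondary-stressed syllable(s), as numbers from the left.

Weights: 1 e L, 2 mog H, 3 ko L, 4 ta L, 5 rut H, 6 do:f H, 7 rif H, 8 mo L, 9 go L.
Parse left to right (heavy = foot alone; LL = one foot; stranded L unfooted): e (ˈmog) (ˈko.ta) (ˈrut) (ˈdo:f) (ˈrif) (ˈmo.go).
Foot heads: 2, 3, 5, 6, 7, 8.
Primary stress on the leftmost head = syllable 2.
Secondary stress on 3, 5, 6, 7, 8: e.ˈmog.ˌko.ta.ˌrut.ˌdo:f.ˌrif.ˌmo.go.

primary 2, secondary 3, 5, 6, 7, 8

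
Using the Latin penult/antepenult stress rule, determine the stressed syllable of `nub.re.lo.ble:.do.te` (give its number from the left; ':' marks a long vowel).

Classical Latin: stress the penult if heavy (long vowel or closed), else the antepenult.
Weights: 4 ble: H, 5 do L, 6 te L.
The penult (syllable 5, do) is light, so stress falls on the antepenult (syllable 4, ble:).
Stress on syllable 4: nub.re.lo.ˈble:.do.te.

4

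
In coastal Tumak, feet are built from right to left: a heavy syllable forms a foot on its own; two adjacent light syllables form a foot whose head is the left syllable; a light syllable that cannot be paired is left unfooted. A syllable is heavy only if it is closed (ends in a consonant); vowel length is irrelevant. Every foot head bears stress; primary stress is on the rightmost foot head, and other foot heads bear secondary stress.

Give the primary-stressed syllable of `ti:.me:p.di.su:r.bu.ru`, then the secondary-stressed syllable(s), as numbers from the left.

Weights: 1 ti: L, 2 me:p H, 3 di L, 4 su:r H, 5 bu L, 6 ru L.
Parse right to left (heavy = foot alone; LL = one foot; stranded L unfooted): ti: (ˈme:p) di (ˈsu:r) (ˈbu.ru).
Foot heads: 2, 4, 5.
Primary stress on the rightmost head = syllable 5.
Secondary stress on 2, 4: ti:.ˌme:p.di.ˌsu:r.ˈbu.ru.

primary 5, secondary 2, 4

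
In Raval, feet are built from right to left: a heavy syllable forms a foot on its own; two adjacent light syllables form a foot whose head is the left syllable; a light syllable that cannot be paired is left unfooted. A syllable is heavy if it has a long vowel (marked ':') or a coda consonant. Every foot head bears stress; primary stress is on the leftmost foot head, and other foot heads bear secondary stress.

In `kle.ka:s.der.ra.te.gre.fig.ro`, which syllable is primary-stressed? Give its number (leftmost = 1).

Weights: 1 kle L, 2 ka:s H, 3 der H, 4 ra L, 5 te L, 6 gre L, 7 fig H, 8 ro L.
Parse right to left (heavy = foot alone; LL = one foot; stranded L unfooted): kle (ˈka:s) (ˈder) ra (ˈte.gre) (ˈfig) ro.
Foot heads: 2, 3, 5, 7.
Primary stress on the leftmost head = syllable 2.
Primary stress: syllable 2 → kle.ˈka:s.der.ra.te.gre.fig.ro.

2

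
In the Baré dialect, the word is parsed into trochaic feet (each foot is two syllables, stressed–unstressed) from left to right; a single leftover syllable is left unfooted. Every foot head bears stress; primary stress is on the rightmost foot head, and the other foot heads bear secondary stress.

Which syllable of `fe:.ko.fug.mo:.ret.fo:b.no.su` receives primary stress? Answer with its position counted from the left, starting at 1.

Parse left to right into trochaic (ˈσσ) feet: (ˈfe:.ko) (ˈfug.mo:) (ˈret.fo:b) (ˈno.su).
Foot heads (stressed positions): 1, 3, 5, 7.
End Rule Rightmost: primary stress on the rightmost head = syllable 7.
Primary stress: syllable 7 → fe:.ko.fug.mo:.ret.fo:b.ˈno.su.

7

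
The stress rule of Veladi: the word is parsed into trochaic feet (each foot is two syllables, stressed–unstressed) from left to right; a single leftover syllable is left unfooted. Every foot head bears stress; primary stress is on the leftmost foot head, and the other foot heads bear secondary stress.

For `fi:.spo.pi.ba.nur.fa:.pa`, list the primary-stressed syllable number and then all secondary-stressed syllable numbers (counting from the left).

Parse left to right into trochaic (ˈσσ) feet: (ˈfi:.spo) (ˈpi.ba) (ˈnur.fa:) pa. Syllable 7 is left unfooted.
Foot heads (stressed positions): 1, 3, 5.
End Rule Leftmost: primary stress on the leftmost head = syllable 1.
Secondary stress on 3, 5: ˈfi:.spo.ˌpi.ba.ˌnur.fa:.pa.

primary 1, secondary 3, 5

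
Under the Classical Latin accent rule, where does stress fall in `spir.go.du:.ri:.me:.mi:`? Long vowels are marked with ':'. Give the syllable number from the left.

5

Classical Latin: stress the penult if heavy (long vowel or closed), else the antepenult.
Weights: 4 ri: H, 5 me: H, 6 mi: H.
The penult (syllable 5, me:) is heavy, so it takes stress.
Stress on syllable 5: spir.go.du:.ri:.ˈme:.mi:.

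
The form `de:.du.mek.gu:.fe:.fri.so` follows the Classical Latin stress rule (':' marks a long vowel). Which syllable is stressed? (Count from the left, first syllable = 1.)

5

Classical Latin: stress the penult if heavy (long vowel or closed), else the antepenult.
Weights: 5 fe: H, 6 fri L, 7 so L.
The penult (syllable 6, fri) is light, so stress falls on the antepenult (syllable 5, fe:).
Stress on syllable 5: de:.du.mek.gu:.ˈfe:.fri.so.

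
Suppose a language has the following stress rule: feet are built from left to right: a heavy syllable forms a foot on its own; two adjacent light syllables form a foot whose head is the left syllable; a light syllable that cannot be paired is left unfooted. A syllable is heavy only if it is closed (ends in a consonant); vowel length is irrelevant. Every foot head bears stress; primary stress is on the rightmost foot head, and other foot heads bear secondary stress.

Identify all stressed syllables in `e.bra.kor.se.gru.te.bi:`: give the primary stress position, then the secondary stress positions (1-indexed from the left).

Weights: 1 e L, 2 bra L, 3 kor H, 4 se L, 5 gru L, 6 te L, 7 bi: L.
Parse left to right (heavy = foot alone; LL = one foot; stranded L unfooted): (ˈe.bra) (ˈkor) (ˈse.gru) (ˈte.bi:).
Foot heads: 1, 3, 4, 6.
Primary stress on the rightmost head = syllable 6.
Secondary stress on 1, 3, 4: ˌe.bra.ˌkor.ˌse.gru.ˈte.bi:.

primary 6, secondary 1, 3, 4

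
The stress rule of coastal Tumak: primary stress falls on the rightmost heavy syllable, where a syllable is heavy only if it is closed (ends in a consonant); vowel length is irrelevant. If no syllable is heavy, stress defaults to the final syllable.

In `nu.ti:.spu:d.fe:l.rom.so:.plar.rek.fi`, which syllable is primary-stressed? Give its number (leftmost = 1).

Weights: 1 nu L, 2 ti: L, 3 spu:d H, 4 fe:l H, 5 rom H, 6 so: L, 7 plar H, 8 rek H, 9 fi L.
Heavy syllables in the domain: 3, 4, 5, 7, 8. The rightmost is syllable 8 (rek).
Primary stress: syllable 8 → nu.ti:.spu:d.fe:l.rom.so:.plar.ˈrek.fi.

8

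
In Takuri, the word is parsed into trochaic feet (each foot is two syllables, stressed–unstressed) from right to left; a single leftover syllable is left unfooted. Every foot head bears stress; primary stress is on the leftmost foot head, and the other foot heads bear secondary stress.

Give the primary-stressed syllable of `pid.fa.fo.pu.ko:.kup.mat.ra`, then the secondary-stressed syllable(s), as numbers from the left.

primary 1, secondary 3, 5, 7

Parse right to left into trochaic (ˈσσ) feet: (ˈpid.fa) (ˈfo.pu) (ˈko:.kup) (ˈmat.ra).
Foot heads (stressed positions): 1, 3, 5, 7.
End Rule Leftmost: primary stress on the leftmost head = syllable 1.
Secondary stress on 3, 5, 7: ˈpid.fa.ˌfo.pu.ˌko:.kup.ˌmat.ra.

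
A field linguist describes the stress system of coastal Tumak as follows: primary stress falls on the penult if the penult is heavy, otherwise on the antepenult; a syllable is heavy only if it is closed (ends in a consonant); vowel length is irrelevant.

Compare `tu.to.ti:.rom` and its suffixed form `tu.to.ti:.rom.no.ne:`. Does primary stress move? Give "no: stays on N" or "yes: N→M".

yes: 2→4

Base `tu.to.ti:.rom` (4 syllables):
  Weights: 2 to L, 3 ti: L, 4 rom H.
  The penult (syllable 3, ti:) is light, so stress falls on the antepenult (syllable 2, to).
  → primary stress on syllable 2.
Suffixed `tu.to.ti:.rom.no.ne:` (6 syllables):
  Weights: 4 rom H, 5 no L, 6 ne: L.
  The penult (syllable 5, no) is light, so stress falls on the antepenult (syllable 4, rom).
  → primary stress on syllable 4.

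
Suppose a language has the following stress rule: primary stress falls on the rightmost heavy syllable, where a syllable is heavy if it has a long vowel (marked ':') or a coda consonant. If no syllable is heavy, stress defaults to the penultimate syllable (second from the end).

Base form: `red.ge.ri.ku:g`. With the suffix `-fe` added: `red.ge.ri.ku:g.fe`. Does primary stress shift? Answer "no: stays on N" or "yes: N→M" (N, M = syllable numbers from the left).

no: stays on 4

Base `red.ge.ri.ku:g` (4 syllables):
  Weights: 1 red H, 2 ge L, 3 ri L, 4 ku:g H.
  Heavy syllables in the domain: 1, 4. The rightmost is syllable 4 (ku:g).
  → primary stress on syllable 4.
Suffixed `red.ge.ri.ku:g.fe` (5 syllables):
  Weights: 1 red H, 2 ge L, 3 ri L, 4 ku:g H, 5 fe L.
  Heavy syllables in the domain: 1, 4. The rightmost is syllable 4 (ku:g).
  → primary stress on syllable 4.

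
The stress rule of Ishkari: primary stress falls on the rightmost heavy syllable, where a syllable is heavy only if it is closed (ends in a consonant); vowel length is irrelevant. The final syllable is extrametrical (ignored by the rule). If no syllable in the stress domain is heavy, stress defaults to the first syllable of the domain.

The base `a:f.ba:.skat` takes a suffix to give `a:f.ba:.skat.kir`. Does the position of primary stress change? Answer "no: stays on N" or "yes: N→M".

Base `a:f.ba:.skat` (3 syllables):
  The final syllable (3, skat) is extrametrical; the stress domain is syllables 1–2.
  Weights: 1 a:f H, 2 ba: L.
  Heavy syllables in the domain: 1. The rightmost is syllable 1 (a:f).
  → primary stress on syllable 1.
Suffixed `a:f.ba:.skat.kir` (4 syllables):
  The final syllable (4, kir) is extrametrical; the stress domain is syllables 1–3.
  Weights: 1 a:f H, 2 ba: L, 3 skat H.
  Heavy syllables in the domain: 1, 3. The rightmost is syllable 3 (skat).
  → primary stress on syllable 3.

yes: 1→3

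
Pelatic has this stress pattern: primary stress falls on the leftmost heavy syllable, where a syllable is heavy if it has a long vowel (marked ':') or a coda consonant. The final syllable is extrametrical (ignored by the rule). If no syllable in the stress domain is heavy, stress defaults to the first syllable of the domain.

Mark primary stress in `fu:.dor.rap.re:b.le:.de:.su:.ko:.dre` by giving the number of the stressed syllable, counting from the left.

The final syllable (9, dre) is extrametrical; the stress domain is syllables 1–8.
Weights: 1 fu: H, 2 dor H, 3 rap H, 4 re:b H, 5 le: H, 6 de: H, 7 su: H, 8 ko: H.
Heavy syllables in the domain: 1, 2, 3, 4, 5, 6, 7, 8. The leftmost is syllable 1 (fu:).
Primary stress: syllable 1 → ˈfu:.dor.rap.re:b.le:.de:.su:.ko:.dre.

1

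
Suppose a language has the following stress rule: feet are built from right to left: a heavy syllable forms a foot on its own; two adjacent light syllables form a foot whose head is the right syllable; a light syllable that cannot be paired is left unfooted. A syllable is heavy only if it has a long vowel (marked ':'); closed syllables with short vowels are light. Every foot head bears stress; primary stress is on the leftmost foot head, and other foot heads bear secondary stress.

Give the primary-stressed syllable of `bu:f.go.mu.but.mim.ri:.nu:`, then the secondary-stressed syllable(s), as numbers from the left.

primary 1, secondary 3, 5, 6, 7

Weights: 1 bu:f H, 2 go L, 3 mu L, 4 but L, 5 mim L, 6 ri: H, 7 nu: H.
Parse right to left (heavy = foot alone; LL = one foot; stranded L unfooted): (ˈbu:f) (go.ˈmu) (but.ˈmim) (ˈri:) (ˈnu:).
Foot heads: 1, 3, 5, 6, 7.
Primary stress on the leftmost head = syllable 1.
Secondary stress on 3, 5, 6, 7: ˈbu:f.go.ˌmu.but.ˌmim.ˌri:.ˌnu:.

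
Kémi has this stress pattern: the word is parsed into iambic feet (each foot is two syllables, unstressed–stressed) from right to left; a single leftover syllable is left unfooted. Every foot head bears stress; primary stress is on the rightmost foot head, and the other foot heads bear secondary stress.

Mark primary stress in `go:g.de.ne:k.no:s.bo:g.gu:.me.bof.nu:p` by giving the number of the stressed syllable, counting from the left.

9

Parse right to left into iambic (σˈσ) feet: go:g (de.ˈne:k) (no:s.ˈbo:g) (gu:.ˈme) (bof.ˈnu:p). Syllable 1 is left unfooted.
Foot heads (stressed positions): 3, 5, 7, 9.
End Rule Rightmost: primary stress on the rightmost head = syllable 9.
Primary stress: syllable 9 → go:g.de.ne:k.no:s.bo:g.gu:.me.bof.ˈnu:p.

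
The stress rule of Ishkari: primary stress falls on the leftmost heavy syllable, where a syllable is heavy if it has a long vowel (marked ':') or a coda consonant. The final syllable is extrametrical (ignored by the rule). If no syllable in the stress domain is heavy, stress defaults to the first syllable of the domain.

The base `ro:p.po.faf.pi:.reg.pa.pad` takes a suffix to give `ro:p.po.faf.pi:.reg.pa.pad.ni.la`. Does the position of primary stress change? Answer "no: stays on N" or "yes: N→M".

Base `ro:p.po.faf.pi:.reg.pa.pad` (7 syllables):
  The final syllable (7, pad) is extrametrical; the stress domain is syllables 1–6.
  Weights: 1 ro:p H, 2 po L, 3 faf H, 4 pi: H, 5 reg H, 6 pa L.
  Heavy syllables in the domain: 1, 3, 4, 5. The leftmost is syllable 1 (ro:p).
  → primary stress on syllable 1.
Suffixed `ro:p.po.faf.pi:.reg.pa.pad.ni.la` (9 syllables):
  The final syllable (9, la) is extrametrical; the stress domain is syllables 1–8.
  Weights: 1 ro:p H, 2 po L, 3 faf H, 4 pi: H, 5 reg H, 6 pa L, 7 pad H, 8 ni L.
  Heavy syllables in the domain: 1, 3, 4, 5, 7. The leftmost is syllable 1 (ro:p).
  → primary stress on syllable 1.

no: stays on 1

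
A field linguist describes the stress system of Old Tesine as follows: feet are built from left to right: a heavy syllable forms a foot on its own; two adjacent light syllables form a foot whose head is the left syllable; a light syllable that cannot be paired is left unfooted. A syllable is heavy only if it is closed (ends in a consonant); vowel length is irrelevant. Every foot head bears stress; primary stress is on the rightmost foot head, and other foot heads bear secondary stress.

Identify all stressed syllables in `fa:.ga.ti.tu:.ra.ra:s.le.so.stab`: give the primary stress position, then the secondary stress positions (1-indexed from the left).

Weights: 1 fa: L, 2 ga L, 3 ti L, 4 tu: L, 5 ra L, 6 ra:s H, 7 le L, 8 so L, 9 stab H.
Parse left to right (heavy = foot alone; LL = one foot; stranded L unfooted): (ˈfa:.ga) (ˈti.tu:) ra (ˈra:s) (ˈle.so) (ˈstab).
Foot heads: 1, 3, 6, 7, 9.
Primary stress on the rightmost head = syllable 9.
Secondary stress on 1, 3, 6, 7: ˌfa:.ga.ˌti.tu:.ra.ˌra:s.ˌle.so.ˈstab.

primary 9, secondary 1, 3, 6, 7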